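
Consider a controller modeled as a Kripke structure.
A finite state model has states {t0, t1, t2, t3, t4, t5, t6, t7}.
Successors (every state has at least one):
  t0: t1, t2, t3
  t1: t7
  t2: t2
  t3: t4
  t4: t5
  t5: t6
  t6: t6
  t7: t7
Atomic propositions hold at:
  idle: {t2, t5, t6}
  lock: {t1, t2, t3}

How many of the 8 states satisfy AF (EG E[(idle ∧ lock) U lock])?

1

Sat(idle ∧ lock) = {t2}
E[(idle ∧ lock) U lock]: least fixpoint, start Z0 = Sat(lock) = {t1, t2, t3}, add states in Sat(idle ∧ lock) with some successor in Z. Already a fixed point.
Sat(E[(idle ∧ lock) U lock]) = {t1, t2, t3}
EG E[(idle ∧ lock) U lock]: greatest fixpoint, start Z0 = {t1, t2, t3}, keep only states in Sat with some successor in Z. Z1 = {t2}; fixed.
Sat(EG E[(idle ∧ lock) U lock]) = {t2}
AF (EG E[(idle ∧ lock) U lock]): least fixpoint, start Z0 = {t2}, add states with every successor in Z. Already a fixed point.
Sat(AF (EG E[(idle ∧ lock) U lock])) = {t2}
|Sat(AF (EG E[(idle ∧ lock) U lock]))| = |{t2}| = 1.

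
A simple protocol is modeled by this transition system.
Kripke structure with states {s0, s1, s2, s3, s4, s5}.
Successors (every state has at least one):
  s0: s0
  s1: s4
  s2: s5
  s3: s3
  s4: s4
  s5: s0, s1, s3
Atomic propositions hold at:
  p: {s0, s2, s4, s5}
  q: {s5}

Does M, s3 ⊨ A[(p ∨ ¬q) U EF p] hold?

No

Sat(¬q) = {s0, s1, s2, s3, s4}
Sat(p ∨ ¬q) = {s0, s1, s2, s3, s4, s5}
EF p: least fixpoint, start Z0 = {s0, s2, s4, s5}, add states with some successor in Z. Z1 = {s0, s1, s2, s4, s5}; fixed.
Sat(EF p) = {s0, s1, s2, s4, s5}
A[(p ∨ ¬q) U EF p]: least fixpoint, start Z0 = Sat(EF p) = {s0, s1, s2, s4, s5}, add states in Sat(p ∨ ¬q) with every successor in Z. Already a fixed point.
Sat(A[(p ∨ ¬q) U EF p]) = {s0, s1, s2, s4, s5}
s3 ∉ Sat(A[(p ∨ ¬q) U EF p]) = {s0, s1, s2, s4, s5}, so the formula does not hold at s3.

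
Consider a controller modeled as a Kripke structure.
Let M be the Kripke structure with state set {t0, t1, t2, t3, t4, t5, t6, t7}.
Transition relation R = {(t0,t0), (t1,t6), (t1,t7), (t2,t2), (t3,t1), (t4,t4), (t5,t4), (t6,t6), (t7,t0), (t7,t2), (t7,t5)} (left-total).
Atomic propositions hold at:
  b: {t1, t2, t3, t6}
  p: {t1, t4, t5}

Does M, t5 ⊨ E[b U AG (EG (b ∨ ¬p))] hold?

Sat(¬p) = {t0, t2, t3, t6, t7}
Sat(b ∨ ¬p) = {t0, t1, t2, t3, t6, t7}
EG (b ∨ ¬p): greatest fixpoint, start Z0 = {t0, t1, t2, t3, t6, t7}, keep only states in Sat with some successor in Z. Already a fixed point.
Sat(EG (b ∨ ¬p)) = {t0, t1, t2, t3, t6, t7}
AG (EG (b ∨ ¬p)): greatest fixpoint, start Z0 = {t0, t1, t2, t3, t6, t7}, keep only states in Sat with every successor in Z. Z1 = {t0, t1, t2, t3, t6}; Z2 = {t0, t2, t3, t6}; Z3 = {t0, t2, t6}; fixed.
Sat(AG (EG (b ∨ ¬p))) = {t0, t2, t6}
E[b U AG (EG (b ∨ ¬p))]: least fixpoint, start Z0 = Sat(AG (EG (b ∨ ¬p))) = {t0, t2, t6}, add states in Sat(b) with some successor in Z. Z1 = {t0, t1, t2, t6}; Z2 = {t0, t1, t2, t3, t6}; fixed.
Sat(E[b U AG (EG (b ∨ ¬p))]) = {t0, t1, t2, t3, t6}
t5 ∉ Sat(E[b U AG (EG (b ∨ ¬p))]) = {t0, t1, t2, t3, t6}, so the formula does not hold at t5.

No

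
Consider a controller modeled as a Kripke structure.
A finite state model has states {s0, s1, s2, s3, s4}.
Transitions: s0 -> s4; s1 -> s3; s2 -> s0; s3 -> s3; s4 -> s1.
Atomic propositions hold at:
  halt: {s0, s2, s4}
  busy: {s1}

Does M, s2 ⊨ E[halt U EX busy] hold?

Yes

Sat(EX busy) = {s : some successor in {s1}} = {s4}
E[halt U EX busy]: least fixpoint, start Z0 = Sat(EX busy) = {s4}, add states in Sat(halt) with some successor in Z. Z1 = {s0, s4}; Z2 = {s0, s2, s4}; fixed.
Sat(E[halt U EX busy]) = {s0, s2, s4}
s2 ∈ Sat(E[halt U EX busy]) = {s0, s2, s4}, so the formula holds at s2.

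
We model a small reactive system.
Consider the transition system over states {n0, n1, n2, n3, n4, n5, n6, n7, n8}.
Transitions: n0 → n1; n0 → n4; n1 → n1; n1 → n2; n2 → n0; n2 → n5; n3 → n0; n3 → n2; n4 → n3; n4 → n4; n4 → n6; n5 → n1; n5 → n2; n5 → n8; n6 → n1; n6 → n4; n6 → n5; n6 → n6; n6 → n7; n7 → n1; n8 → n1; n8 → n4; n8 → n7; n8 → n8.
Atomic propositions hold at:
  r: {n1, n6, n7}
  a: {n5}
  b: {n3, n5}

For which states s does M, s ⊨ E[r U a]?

{n5, n6}

E[r U a]: least fixpoint, start Z0 = Sat(a) = {n5}, add states in Sat(r) with some successor in Z. Z1 = {n5, n6}; fixed.
Sat(E[r U a]) = {n5, n6}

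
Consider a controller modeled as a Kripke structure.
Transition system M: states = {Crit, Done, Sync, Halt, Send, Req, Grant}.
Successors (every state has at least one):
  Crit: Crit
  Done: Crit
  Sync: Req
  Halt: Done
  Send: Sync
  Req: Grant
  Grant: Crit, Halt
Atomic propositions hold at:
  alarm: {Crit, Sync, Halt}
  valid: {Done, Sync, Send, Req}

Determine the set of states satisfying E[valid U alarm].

E[valid U alarm]: least fixpoint, start Z0 = Sat(alarm) = {Crit, Sync, Halt}, add states in Sat(valid) with some successor in Z. Z1 = {Crit, Done, Sync, Halt, Send}; fixed.
Sat(E[valid U alarm]) = {Crit, Done, Sync, Halt, Send}

{Crit, Done, Sync, Halt, Send}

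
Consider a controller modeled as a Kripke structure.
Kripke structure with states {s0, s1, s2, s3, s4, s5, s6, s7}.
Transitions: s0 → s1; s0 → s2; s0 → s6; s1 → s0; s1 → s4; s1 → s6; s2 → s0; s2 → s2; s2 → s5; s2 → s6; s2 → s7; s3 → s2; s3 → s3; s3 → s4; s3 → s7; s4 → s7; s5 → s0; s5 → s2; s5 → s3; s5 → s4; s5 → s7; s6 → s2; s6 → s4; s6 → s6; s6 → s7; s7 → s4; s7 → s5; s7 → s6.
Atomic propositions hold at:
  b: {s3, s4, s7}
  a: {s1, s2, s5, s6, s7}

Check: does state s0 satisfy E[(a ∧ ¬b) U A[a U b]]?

No

Sat(¬b) = {s0, s1, s2, s5, s6}
Sat(a ∧ ¬b) = {s1, s2, s5, s6}
A[a U b]: least fixpoint, start Z0 = Sat(b) = {s3, s4, s7}, add states in Sat(a) with every successor in Z. Already a fixed point.
Sat(A[a U b]) = {s3, s4, s7}
E[(a ∧ ¬b) U A[a U b]]: least fixpoint, start Z0 = Sat(A[a U b]) = {s3, s4, s7}, add states in Sat(a ∧ ¬b) with some successor in Z. Z1 = {s1, s2, s3, s4, s5, s6, s7}; fixed.
Sat(E[(a ∧ ¬b) U A[a U b]]) = {s1, s2, s3, s4, s5, s6, s7}
s0 ∉ Sat(E[(a ∧ ¬b) U A[a U b]]) = {s1, s2, s3, s4, s5, s6, s7}, so the formula does not hold at s0.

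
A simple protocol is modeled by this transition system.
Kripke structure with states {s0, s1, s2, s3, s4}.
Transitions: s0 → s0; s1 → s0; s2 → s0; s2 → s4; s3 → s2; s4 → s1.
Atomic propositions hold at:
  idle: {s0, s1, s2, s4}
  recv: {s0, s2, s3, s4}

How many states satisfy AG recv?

AG recv: greatest fixpoint, start Z0 = {s0, s2, s3, s4}, keep only states in Sat with every successor in Z. Z1 = {s0, s2, s3}; Z2 = {s0, s3}; Z3 = {s0}; fixed.
Sat(AG recv) = {s0}
|Sat(AG recv)| = |{s0}| = 1.

1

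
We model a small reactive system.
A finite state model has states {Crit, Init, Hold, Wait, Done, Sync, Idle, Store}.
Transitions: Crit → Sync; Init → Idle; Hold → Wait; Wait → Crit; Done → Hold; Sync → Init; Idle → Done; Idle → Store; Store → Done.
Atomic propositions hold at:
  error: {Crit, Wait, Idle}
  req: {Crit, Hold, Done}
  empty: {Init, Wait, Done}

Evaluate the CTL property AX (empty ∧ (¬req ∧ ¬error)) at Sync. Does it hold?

Yes

Sat(¬req) = {Init, Wait, Sync, Idle, Store}
Sat(¬error) = {Init, Hold, Done, Sync, Store}
Sat(¬req ∧ ¬error) = {Init, Sync, Store}
Sat(empty ∧ (¬req ∧ ¬error)) = {Init}
Sat(AX (empty ∧ (¬req ∧ ¬error))) = {s : every successor in {Init}} = {Sync}
Sync ∈ Sat(AX (empty ∧ (¬req ∧ ¬error))) = {Sync}, so the formula holds at Sync.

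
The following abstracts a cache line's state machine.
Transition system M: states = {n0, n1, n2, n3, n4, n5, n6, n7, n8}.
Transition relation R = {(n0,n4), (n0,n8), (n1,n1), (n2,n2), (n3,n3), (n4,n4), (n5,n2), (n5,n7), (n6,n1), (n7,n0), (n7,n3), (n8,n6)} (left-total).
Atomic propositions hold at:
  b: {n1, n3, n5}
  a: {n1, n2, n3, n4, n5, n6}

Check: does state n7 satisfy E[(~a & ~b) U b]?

Yes

Sat(~a) = {n0, n7, n8}
Sat(~b) = {n0, n2, n4, n6, n7, n8}
Sat(~a & ~b) = {n0, n7, n8}
E[(~a & ~b) U b]: least fixpoint, start Z0 = Sat(b) = {n1, n3, n5}, add states in Sat(~a & ~b) with some successor in Z. Z1 = {n1, n3, n5, n7}; fixed.
Sat(E[(~a & ~b) U b]) = {n1, n3, n5, n7}
n7 ∈ Sat(E[(~a & ~b) U b]) = {n1, n3, n5, n7}, so the formula holds at n7.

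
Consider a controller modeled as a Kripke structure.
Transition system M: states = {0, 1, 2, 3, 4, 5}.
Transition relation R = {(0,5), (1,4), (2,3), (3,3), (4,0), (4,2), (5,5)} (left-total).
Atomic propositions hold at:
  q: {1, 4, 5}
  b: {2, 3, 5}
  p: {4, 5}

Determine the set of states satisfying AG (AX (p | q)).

{0, 5}

Sat(p | q) = {1, 4, 5}
Sat(AX (p | q)) = {s : every successor in {1, 4, 5}} = {0, 1, 5}
AG (AX (p | q)): greatest fixpoint, start Z0 = {0, 1, 5}, keep only states in Sat with every successor in Z. Z1 = {0, 5}; fixed.
Sat(AG (AX (p | q))) = {0, 5}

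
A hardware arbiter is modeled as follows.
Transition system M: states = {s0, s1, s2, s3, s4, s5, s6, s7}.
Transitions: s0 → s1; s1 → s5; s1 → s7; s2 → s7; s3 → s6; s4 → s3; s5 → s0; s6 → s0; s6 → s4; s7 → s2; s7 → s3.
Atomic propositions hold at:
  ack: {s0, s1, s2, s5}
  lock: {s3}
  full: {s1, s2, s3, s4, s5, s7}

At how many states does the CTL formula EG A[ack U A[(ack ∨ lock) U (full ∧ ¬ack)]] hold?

Sat(ack ∨ lock) = {s0, s1, s2, s3, s5}
Sat(¬ack) = {s3, s4, s6, s7}
Sat(full ∧ ¬ack) = {s3, s4, s7}
A[(ack ∨ lock) U (full ∧ ¬ack)]: least fixpoint, start Z0 = Sat((full ∧ ¬ack)) = {s3, s4, s7}, add states in Sat(ack ∨ lock) with every successor in Z. Z1 = {s2, s3, s4, s7}; fixed.
Sat(A[(ack ∨ lock) U (full ∧ ¬ack)]) = {s2, s3, s4, s7}
A[ack U A[(ack ∨ lock) U (full ∧ ¬ack)]]: least fixpoint, start Z0 = Sat(A[(ack ∨ lock) U (full ∧ ¬ack)]) = {s2, s3, s4, s7}, add states in Sat(ack) with every successor in Z. Already a fixed point.
Sat(A[ack U A[(ack ∨ lock) U (full ∧ ¬ack)]]) = {s2, s3, s4, s7}
EG A[ack U A[(ack ∨ lock) U (full ∧ ¬ack)]]: greatest fixpoint, start Z0 = {s2, s3, s4, s7}, keep only states in Sat with some successor in Z. Z1 = {s2, s4, s7}; Z2 = {s2, s7}; fixed.
Sat(EG A[ack U A[(ack ∨ lock) U (full ∧ ¬ack)]]) = {s2, s7}
|Sat(EG A[ack U A[(ack ∨ lock) U (full ∧ ¬ack)]])| = |{s2, s7}| = 2.

2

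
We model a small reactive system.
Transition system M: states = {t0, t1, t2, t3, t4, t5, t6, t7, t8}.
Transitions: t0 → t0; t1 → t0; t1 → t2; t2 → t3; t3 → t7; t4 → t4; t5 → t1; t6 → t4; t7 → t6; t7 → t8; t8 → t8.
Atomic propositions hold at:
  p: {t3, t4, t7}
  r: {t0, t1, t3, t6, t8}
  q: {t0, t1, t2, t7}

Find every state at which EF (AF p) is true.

{t1, t2, t3, t4, t5, t6, t7}

AF p: least fixpoint, start Z0 = {t3, t4, t7}, add states with every successor in Z. Z1 = {t2, t3, t4, t6, t7}; fixed.
Sat(AF p) = {t2, t3, t4, t6, t7}
EF (AF p): least fixpoint, start Z0 = {t2, t3, t4, t6, t7}, add states with some successor in Z. Z1 = {t1, t2, t3, t4, t6, t7}; Z2 = {t1, t2, t3, t4, t5, t6, t7}; fixed.
Sat(EF (AF p)) = {t1, t2, t3, t4, t5, t6, t7}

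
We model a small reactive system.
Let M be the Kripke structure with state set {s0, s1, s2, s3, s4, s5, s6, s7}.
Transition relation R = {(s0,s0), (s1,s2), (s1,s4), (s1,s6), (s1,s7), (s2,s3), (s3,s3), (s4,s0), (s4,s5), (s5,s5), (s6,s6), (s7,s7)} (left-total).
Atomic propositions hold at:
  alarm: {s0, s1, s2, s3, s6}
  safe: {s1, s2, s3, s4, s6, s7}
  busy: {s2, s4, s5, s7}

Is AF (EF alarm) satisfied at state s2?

EF alarm: least fixpoint, start Z0 = {s0, s1, s2, s3, s6}, add states with some successor in Z. Z1 = {s0, s1, s2, s3, s4, s6}; fixed.
Sat(EF alarm) = {s0, s1, s2, s3, s4, s6}
AF (EF alarm): least fixpoint, start Z0 = {s0, s1, s2, s3, s4, s6}, add states with every successor in Z. Already a fixed point.
Sat(AF (EF alarm)) = {s0, s1, s2, s3, s4, s6}
s2 ∈ Sat(AF (EF alarm)) = {s0, s1, s2, s3, s4, s6}, so the formula holds at s2.

Yes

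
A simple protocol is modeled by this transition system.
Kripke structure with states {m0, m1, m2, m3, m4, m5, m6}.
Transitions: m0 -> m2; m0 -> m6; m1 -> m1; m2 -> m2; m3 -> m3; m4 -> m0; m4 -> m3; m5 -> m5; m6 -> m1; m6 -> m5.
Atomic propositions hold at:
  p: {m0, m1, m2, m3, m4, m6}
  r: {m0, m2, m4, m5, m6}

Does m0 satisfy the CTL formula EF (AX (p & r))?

Sat(p & r) = {m0, m2, m4, m6}
Sat(AX (p & r)) = {s : every successor in {m0, m2, m4, m6}} = {m0, m2}
EF (AX (p & r)): least fixpoint, start Z0 = {m0, m2}, add states with some successor in Z. Z1 = {m0, m2, m4}; fixed.
Sat(EF (AX (p & r))) = {m0, m2, m4}
m0 ∈ Sat(EF (AX (p & r))) = {m0, m2, m4}, so the formula holds at m0.

Yes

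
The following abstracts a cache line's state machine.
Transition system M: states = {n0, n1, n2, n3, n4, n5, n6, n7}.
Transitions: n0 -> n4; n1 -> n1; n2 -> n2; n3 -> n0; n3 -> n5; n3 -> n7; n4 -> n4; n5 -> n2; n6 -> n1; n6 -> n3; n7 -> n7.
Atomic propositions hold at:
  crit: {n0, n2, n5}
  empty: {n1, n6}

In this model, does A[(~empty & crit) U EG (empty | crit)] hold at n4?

Sat(~empty) = {n0, n2, n3, n4, n5, n7}
Sat(~empty & crit) = {n0, n2, n5}
Sat(empty | crit) = {n0, n1, n2, n5, n6}
EG (empty | crit): greatest fixpoint, start Z0 = {n0, n1, n2, n5, n6}, keep only states in Sat with some successor in Z. Z1 = {n1, n2, n5, n6}; fixed.
Sat(EG (empty | crit)) = {n1, n2, n5, n6}
A[(~empty & crit) U EG (empty | crit)]: least fixpoint, start Z0 = Sat(EG (empty | crit)) = {n1, n2, n5, n6}, add states in Sat(~empty & crit) with every successor in Z. Already a fixed point.
Sat(A[(~empty & crit) U EG (empty | crit)]) = {n1, n2, n5, n6}
n4 ∉ Sat(A[(~empty & crit) U EG (empty | crit)]) = {n1, n2, n5, n6}, so the formula does not hold at n4.

No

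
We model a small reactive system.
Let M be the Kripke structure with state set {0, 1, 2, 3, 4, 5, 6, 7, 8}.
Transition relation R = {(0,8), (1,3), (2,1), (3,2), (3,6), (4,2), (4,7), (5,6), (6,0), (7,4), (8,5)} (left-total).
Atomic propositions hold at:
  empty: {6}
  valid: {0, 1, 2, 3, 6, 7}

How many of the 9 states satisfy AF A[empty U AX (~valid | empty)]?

Sat(~valid) = {4, 5, 8}
Sat(~valid | empty) = {4, 5, 6, 8}
Sat(AX (~valid | empty)) = {s : every successor in {4, 5, 6, 8}} = {0, 5, 7, 8}
A[empty U AX (~valid | empty)]: least fixpoint, start Z0 = Sat(AX (~valid | empty)) = {0, 5, 7, 8}, add states in Sat(empty) with every successor in Z. Z1 = {0, 5, 6, 7, 8}; fixed.
Sat(A[empty U AX (~valid | empty)]) = {0, 5, 6, 7, 8}
AF A[empty U AX (~valid | empty)]: least fixpoint, start Z0 = {0, 5, 6, 7, 8}, add states with every successor in Z. Already a fixed point.
Sat(AF A[empty U AX (~valid | empty)]) = {0, 5, 6, 7, 8}
|Sat(AF A[empty U AX (~valid | empty)])| = |{0, 5, 6, 7, 8}| = 5.

5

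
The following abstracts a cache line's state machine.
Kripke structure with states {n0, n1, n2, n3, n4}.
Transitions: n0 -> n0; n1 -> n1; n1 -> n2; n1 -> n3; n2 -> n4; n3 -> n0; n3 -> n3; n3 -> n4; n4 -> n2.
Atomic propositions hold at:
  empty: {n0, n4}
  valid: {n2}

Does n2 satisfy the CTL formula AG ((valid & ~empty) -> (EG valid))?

Sat(~empty) = {n1, n2, n3}
Sat(valid & ~empty) = {n2}
EG valid: greatest fixpoint, start Z0 = {n2}, keep only states in Sat with some successor in Z. Z1 = ∅; fixed.
Sat(EG valid) = ∅
Sat((valid & ~empty) -> (EG valid)) = {n0, n1, n3, n4}
AG ((valid & ~empty) -> (EG valid)): greatest fixpoint, start Z0 = {n0, n1, n3, n4}, keep only states in Sat with every successor in Z. Z1 = {n0, n3}; Z2 = {n0}; fixed.
Sat(AG ((valid & ~empty) -> (EG valid))) = {n0}
n2 ∉ Sat(AG ((valid & ~empty) -> (EG valid))) = {n0}, so the formula does not hold at n2.

No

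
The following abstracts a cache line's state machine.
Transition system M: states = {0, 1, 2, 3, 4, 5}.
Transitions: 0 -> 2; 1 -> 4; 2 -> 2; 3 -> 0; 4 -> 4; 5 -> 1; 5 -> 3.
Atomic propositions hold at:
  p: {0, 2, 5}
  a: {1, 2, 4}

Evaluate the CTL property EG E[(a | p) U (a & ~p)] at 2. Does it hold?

Sat(a | p) = {0, 1, 2, 4, 5}
Sat(~p) = {1, 3, 4}
Sat(a & ~p) = {1, 4}
E[(a | p) U (a & ~p)]: least fixpoint, start Z0 = Sat((a & ~p)) = {1, 4}, add states in Sat(a | p) with some successor in Z. Z1 = {1, 4, 5}; fixed.
Sat(E[(a | p) U (a & ~p)]) = {1, 4, 5}
EG E[(a | p) U (a & ~p)]: greatest fixpoint, start Z0 = {1, 4, 5}, keep only states in Sat with some successor in Z. Already a fixed point.
Sat(EG E[(a | p) U (a & ~p)]) = {1, 4, 5}
2 ∉ Sat(EG E[(a | p) U (a & ~p)]) = {1, 4, 5}, so the formula does not hold at 2.

No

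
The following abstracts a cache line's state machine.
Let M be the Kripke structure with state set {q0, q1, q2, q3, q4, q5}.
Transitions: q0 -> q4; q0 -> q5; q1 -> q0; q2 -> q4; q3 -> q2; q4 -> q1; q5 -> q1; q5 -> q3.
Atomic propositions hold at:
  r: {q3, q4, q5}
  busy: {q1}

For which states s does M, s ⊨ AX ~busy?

Sat(~busy) = {q0, q2, q3, q4, q5}
Sat(AX ~busy) = {s : every successor in {q0, q2, q3, q4, q5}} = {q0, q1, q2, q3}

{q0, q1, q2, q3}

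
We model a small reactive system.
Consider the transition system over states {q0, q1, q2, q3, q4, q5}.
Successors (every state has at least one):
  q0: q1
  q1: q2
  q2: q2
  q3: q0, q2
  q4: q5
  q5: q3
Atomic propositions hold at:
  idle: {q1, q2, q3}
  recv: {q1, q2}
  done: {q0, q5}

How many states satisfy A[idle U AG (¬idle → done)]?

Sat(¬idle) = {q0, q4, q5}
Sat(¬idle → done) = {q0, q1, q2, q3, q5}
AG (¬idle → done): greatest fixpoint, start Z0 = {q0, q1, q2, q3, q5}, keep only states in Sat with every successor in Z. Already a fixed point.
Sat(AG (¬idle → done)) = {q0, q1, q2, q3, q5}
A[idle U AG (¬idle → done)]: least fixpoint, start Z0 = Sat(AG (¬idle → done)) = {q0, q1, q2, q3, q5}, add states in Sat(idle) with every successor in Z. Already a fixed point.
Sat(A[idle U AG (¬idle → done)]) = {q0, q1, q2, q3, q5}
|Sat(A[idle U AG (¬idle → done)])| = |{q0, q1, q2, q3, q5}| = 5.

5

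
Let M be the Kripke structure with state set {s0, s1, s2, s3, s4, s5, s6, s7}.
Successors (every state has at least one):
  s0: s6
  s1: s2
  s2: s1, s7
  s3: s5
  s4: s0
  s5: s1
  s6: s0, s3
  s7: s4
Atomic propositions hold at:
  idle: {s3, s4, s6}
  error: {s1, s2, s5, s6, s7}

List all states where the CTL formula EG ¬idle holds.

{s1, s2, s5}

Sat(¬idle) = {s0, s1, s2, s5, s7}
EG ¬idle: greatest fixpoint, start Z0 = {s0, s1, s2, s5, s7}, keep only states in Sat with some successor in Z. Z1 = {s1, s2, s5}; fixed.
Sat(EG ¬idle) = {s1, s2, s5}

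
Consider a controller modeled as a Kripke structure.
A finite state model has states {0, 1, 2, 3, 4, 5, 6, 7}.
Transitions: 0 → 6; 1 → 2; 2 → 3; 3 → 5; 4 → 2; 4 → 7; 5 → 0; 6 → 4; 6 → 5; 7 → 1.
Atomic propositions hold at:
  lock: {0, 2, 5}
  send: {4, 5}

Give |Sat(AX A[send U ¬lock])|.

3

Sat(¬lock) = {1, 3, 4, 6, 7}
A[send U ¬lock]: least fixpoint, start Z0 = Sat(¬lock) = {1, 3, 4, 6, 7}, add states in Sat(send) with every successor in Z. Already a fixed point.
Sat(A[send U ¬lock]) = {1, 3, 4, 6, 7}
Sat(AX A[send U ¬lock]) = {s : every successor in {1, 3, 4, 6, 7}} = {0, 2, 7}
|Sat(AX A[send U ¬lock])| = |{0, 2, 7}| = 3.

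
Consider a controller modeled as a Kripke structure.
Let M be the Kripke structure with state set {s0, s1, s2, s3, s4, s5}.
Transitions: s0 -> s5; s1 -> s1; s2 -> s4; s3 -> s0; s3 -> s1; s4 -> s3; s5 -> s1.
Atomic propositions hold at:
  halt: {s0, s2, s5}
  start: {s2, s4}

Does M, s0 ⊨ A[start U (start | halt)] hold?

Yes

Sat(start | halt) = {s0, s2, s4, s5}
A[start U (start | halt)]: least fixpoint, start Z0 = Sat((start | halt)) = {s0, s2, s4, s5}, add states in Sat(start) with every successor in Z. Already a fixed point.
Sat(A[start U (start | halt)]) = {s0, s2, s4, s5}
s0 ∈ Sat(A[start U (start | halt)]) = {s0, s2, s4, s5}, so the formula holds at s0.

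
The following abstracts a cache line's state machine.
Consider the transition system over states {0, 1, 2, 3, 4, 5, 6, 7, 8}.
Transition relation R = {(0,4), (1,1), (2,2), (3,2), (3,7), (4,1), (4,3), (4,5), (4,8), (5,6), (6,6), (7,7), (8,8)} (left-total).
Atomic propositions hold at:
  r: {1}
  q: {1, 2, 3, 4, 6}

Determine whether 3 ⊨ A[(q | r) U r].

No

Sat(q | r) = {1, 2, 3, 4, 6}
A[(q | r) U r]: least fixpoint, start Z0 = Sat(r) = {1}, add states in Sat(q | r) with every successor in Z. Already a fixed point.
Sat(A[(q | r) U r]) = {1}
3 ∉ Sat(A[(q | r) U r]) = {1}, so the formula does not hold at 3.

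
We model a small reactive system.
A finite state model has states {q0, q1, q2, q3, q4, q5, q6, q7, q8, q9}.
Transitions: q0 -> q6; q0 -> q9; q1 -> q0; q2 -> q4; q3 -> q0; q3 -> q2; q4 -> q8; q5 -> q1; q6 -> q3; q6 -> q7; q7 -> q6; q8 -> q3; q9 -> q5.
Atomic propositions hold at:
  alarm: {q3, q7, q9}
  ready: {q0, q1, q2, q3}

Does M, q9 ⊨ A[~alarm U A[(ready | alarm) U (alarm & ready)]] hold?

No

Sat(~alarm) = {q0, q1, q2, q4, q5, q6, q8}
Sat(ready | alarm) = {q0, q1, q2, q3, q7, q9}
Sat(alarm & ready) = {q3}
A[(ready | alarm) U (alarm & ready)]: least fixpoint, start Z0 = Sat((alarm & ready)) = {q3}, add states in Sat(ready | alarm) with every successor in Z. Already a fixed point.
Sat(A[(ready | alarm) U (alarm & ready)]) = {q3}
A[~alarm U A[(ready | alarm) U (alarm & ready)]]: least fixpoint, start Z0 = Sat(A[(ready | alarm) U (alarm & ready)]) = {q3}, add states in Sat(~alarm) with every successor in Z. Z1 = {q3, q8}; Z2 = {q3, q4, q8}; Z3 = {q2, q3, q4, q8}; fixed.
Sat(A[~alarm U A[(ready | alarm) U (alarm & ready)]]) = {q2, q3, q4, q8}
q9 ∉ Sat(A[~alarm U A[(ready | alarm) U (alarm & ready)]]) = {q2, q3, q4, q8}, so the formula does not hold at q9.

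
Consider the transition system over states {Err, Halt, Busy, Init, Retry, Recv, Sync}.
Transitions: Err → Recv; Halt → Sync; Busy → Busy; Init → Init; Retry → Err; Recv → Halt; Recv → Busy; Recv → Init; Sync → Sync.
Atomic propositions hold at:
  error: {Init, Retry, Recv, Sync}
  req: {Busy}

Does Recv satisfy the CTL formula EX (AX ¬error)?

Yes

Sat(¬error) = {Err, Halt, Busy}
Sat(AX ¬error) = {s : every successor in {Err, Halt, Busy}} = {Busy, Retry}
Sat(EX (AX ¬error)) = {s : some successor in {Busy, Retry}} = {Busy, Recv}
Recv ∈ Sat(EX (AX ¬error)) = {Busy, Recv}, so the formula holds at Recv.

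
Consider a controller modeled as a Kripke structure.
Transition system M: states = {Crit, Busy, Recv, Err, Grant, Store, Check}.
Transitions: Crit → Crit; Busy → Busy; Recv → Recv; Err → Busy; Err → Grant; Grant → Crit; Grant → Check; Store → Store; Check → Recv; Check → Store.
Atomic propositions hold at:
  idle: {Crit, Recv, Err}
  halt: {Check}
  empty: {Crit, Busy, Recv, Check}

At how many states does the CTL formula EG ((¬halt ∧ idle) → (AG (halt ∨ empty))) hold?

6

Sat(¬halt) = {Crit, Busy, Recv, Err, Grant, Store}
Sat(¬halt ∧ idle) = {Crit, Recv, Err}
Sat(halt ∨ empty) = {Crit, Busy, Recv, Check}
AG (halt ∨ empty): greatest fixpoint, start Z0 = {Crit, Busy, Recv, Check}, keep only states in Sat with every successor in Z. Z1 = {Crit, Busy, Recv}; fixed.
Sat(AG (halt ∨ empty)) = {Crit, Busy, Recv}
Sat((¬halt ∧ idle) → (AG (halt ∨ empty))) = {Crit, Busy, Recv, Grant, Store, Check}
EG ((¬halt ∧ idle) → (AG (halt ∨ empty))): greatest fixpoint, start Z0 = {Crit, Busy, Recv, Grant, Store, Check}, keep only states in Sat with some successor in Z. Already a fixed point.
Sat(EG ((¬halt ∧ idle) → (AG (halt ∨ empty)))) = {Crit, Busy, Recv, Grant, Store, Check}
|Sat(EG ((¬halt ∧ idle) → (AG (halt ∨ empty))))| = |{Crit, Busy, Recv, Grant, Store, Check}| = 6.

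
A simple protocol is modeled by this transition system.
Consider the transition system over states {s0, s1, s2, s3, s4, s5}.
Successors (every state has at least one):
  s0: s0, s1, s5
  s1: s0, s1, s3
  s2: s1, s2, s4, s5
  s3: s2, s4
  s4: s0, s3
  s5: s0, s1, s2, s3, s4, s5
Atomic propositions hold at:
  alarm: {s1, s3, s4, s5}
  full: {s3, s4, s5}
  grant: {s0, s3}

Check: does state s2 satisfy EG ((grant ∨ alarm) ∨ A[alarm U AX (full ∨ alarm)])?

Sat(grant ∨ alarm) = {s0, s1, s3, s4, s5}
Sat(full ∨ alarm) = {s1, s3, s4, s5}
Sat(AX (full ∨ alarm)) = {s : every successor in {s1, s3, s4, s5}} = ∅
A[alarm U AX (full ∨ alarm)]: least fixpoint, start Z0 = Sat(AX (full ∨ alarm)) = ∅, add states in Sat(alarm) with every successor in Z. Already a fixed point.
Sat(A[alarm U AX (full ∨ alarm)]) = ∅
Sat((grant ∨ alarm) ∨ A[alarm U AX (full ∨ alarm)]) = {s0, s1, s3, s4, s5}
EG ((grant ∨ alarm) ∨ A[alarm U AX (full ∨ alarm)]): greatest fixpoint, start Z0 = {s0, s1, s3, s4, s5}, keep only states in Sat with some successor in Z. Already a fixed point.
Sat(EG ((grant ∨ alarm) ∨ A[alarm U AX (full ∨ alarm)])) = {s0, s1, s3, s4, s5}
s2 ∉ Sat(EG ((grant ∨ alarm) ∨ A[alarm U AX (full ∨ alarm)])) = {s0, s1, s3, s4, s5}, so the formula does not hold at s2.

No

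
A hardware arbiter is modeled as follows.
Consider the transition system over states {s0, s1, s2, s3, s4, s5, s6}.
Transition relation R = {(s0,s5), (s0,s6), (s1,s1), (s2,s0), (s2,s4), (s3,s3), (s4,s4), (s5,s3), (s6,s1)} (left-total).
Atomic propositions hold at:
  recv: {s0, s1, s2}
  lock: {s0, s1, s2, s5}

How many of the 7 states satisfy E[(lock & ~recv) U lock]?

4

Sat(~recv) = {s3, s4, s5, s6}
Sat(lock & ~recv) = {s5}
E[(lock & ~recv) U lock]: least fixpoint, start Z0 = Sat(lock) = {s0, s1, s2, s5}, add states in Sat(lock & ~recv) with some successor in Z. Already a fixed point.
Sat(E[(lock & ~recv) U lock]) = {s0, s1, s2, s5}
|Sat(E[(lock & ~recv) U lock])| = |{s0, s1, s2, s5}| = 4.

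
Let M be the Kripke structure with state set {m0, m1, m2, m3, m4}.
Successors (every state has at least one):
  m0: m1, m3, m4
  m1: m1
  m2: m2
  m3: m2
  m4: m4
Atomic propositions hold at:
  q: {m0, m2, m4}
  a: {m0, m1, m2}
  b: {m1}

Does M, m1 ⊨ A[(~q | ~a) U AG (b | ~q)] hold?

Yes

Sat(~q) = {m1, m3}
Sat(~a) = {m3, m4}
Sat(~q | ~a) = {m1, m3, m4}
Sat(b | ~q) = {m1, m3}
AG (b | ~q): greatest fixpoint, start Z0 = {m1, m3}, keep only states in Sat with every successor in Z. Z1 = {m1}; fixed.
Sat(AG (b | ~q)) = {m1}
A[(~q | ~a) U AG (b | ~q)]: least fixpoint, start Z0 = Sat(AG (b | ~q)) = {m1}, add states in Sat(~q | ~a) with every successor in Z. Already a fixed point.
Sat(A[(~q | ~a) U AG (b | ~q)]) = {m1}
m1 ∈ Sat(A[(~q | ~a) U AG (b | ~q)]) = {m1}, so the formula holds at m1.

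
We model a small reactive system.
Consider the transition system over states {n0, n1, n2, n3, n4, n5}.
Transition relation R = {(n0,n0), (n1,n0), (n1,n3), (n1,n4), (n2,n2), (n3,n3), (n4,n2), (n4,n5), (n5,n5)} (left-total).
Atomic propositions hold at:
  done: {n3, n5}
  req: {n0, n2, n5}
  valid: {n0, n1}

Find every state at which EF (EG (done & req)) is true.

Sat(done & req) = {n5}
EG (done & req): greatest fixpoint, start Z0 = {n5}, keep only states in Sat with some successor in Z. Already a fixed point.
Sat(EG (done & req)) = {n5}
EF (EG (done & req)): least fixpoint, start Z0 = {n5}, add states with some successor in Z. Z1 = {n4, n5}; Z2 = {n1, n4, n5}; fixed.
Sat(EF (EG (done & req))) = {n1, n4, n5}

{n1, n4, n5}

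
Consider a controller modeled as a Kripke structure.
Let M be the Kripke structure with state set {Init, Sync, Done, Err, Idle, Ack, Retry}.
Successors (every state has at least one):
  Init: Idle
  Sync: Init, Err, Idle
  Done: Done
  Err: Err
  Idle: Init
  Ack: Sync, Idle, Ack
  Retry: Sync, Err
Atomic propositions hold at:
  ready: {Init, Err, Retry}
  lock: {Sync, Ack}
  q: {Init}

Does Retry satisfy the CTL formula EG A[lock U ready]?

Yes

A[lock U ready]: least fixpoint, start Z0 = Sat(ready) = {Init, Err, Retry}, add states in Sat(lock) with every successor in Z. Already a fixed point.
Sat(A[lock U ready]) = {Init, Err, Retry}
EG A[lock U ready]: greatest fixpoint, start Z0 = {Init, Err, Retry}, keep only states in Sat with some successor in Z. Z1 = {Err, Retry}; fixed.
Sat(EG A[lock U ready]) = {Err, Retry}
Retry ∈ Sat(EG A[lock U ready]) = {Err, Retry}, so the formula holds at Retry.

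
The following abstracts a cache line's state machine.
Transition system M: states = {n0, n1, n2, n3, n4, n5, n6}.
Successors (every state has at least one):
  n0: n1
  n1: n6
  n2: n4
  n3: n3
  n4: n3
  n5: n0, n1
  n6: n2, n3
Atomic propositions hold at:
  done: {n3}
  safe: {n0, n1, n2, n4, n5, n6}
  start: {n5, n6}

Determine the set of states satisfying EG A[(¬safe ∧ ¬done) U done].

{n3}

Sat(¬safe) = {n3}
Sat(¬done) = {n0, n1, n2, n4, n5, n6}
Sat(¬safe ∧ ¬done) = ∅
A[(¬safe ∧ ¬done) U done]: least fixpoint, start Z0 = Sat(done) = {n3}, add states in Sat(¬safe ∧ ¬done) with every successor in Z. Already a fixed point.
Sat(A[(¬safe ∧ ¬done) U done]) = {n3}
EG A[(¬safe ∧ ¬done) U done]: greatest fixpoint, start Z0 = {n3}, keep only states in Sat with some successor in Z. Already a fixed point.
Sat(EG A[(¬safe ∧ ¬done) U done]) = {n3}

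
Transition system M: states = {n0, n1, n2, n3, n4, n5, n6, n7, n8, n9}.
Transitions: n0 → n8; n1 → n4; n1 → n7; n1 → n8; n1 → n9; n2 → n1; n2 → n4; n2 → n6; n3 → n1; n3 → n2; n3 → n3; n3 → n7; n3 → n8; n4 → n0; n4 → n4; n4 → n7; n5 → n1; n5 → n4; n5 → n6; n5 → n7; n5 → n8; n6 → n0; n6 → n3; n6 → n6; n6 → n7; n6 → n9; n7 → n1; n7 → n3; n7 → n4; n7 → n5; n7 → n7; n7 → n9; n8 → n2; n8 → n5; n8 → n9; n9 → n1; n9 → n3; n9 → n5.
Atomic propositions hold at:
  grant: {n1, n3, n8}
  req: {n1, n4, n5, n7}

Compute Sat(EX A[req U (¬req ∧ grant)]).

Sat(¬req) = {n0, n2, n3, n6, n8, n9}
Sat(¬req ∧ grant) = {n3, n8}
A[req U (¬req ∧ grant)]: least fixpoint, start Z0 = Sat((¬req ∧ grant)) = {n3, n8}, add states in Sat(req) with every successor in Z. Already a fixed point.
Sat(A[req U (¬req ∧ grant)]) = {n3, n8}
Sat(EX A[req U (¬req ∧ grant)]) = {s : some successor in {n3, n8}} = {n0, n1, n3, n5, n6, n7, n9}

{n0, n1, n3, n5, n6, n7, n9}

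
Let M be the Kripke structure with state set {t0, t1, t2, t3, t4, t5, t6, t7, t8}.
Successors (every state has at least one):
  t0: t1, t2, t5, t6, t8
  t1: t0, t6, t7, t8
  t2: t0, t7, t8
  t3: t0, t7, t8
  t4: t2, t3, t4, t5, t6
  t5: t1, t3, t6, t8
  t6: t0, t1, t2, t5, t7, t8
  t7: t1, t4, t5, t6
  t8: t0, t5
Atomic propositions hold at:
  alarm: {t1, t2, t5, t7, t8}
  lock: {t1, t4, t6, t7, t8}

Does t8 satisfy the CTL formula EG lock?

EG lock: greatest fixpoint, start Z0 = {t1, t4, t6, t7, t8}, keep only states in Sat with some successor in Z. Z1 = {t1, t4, t6, t7}; fixed.
Sat(EG lock) = {t1, t4, t6, t7}
t8 ∉ Sat(EG lock) = {t1, t4, t6, t7}, so the formula does not hold at t8.

No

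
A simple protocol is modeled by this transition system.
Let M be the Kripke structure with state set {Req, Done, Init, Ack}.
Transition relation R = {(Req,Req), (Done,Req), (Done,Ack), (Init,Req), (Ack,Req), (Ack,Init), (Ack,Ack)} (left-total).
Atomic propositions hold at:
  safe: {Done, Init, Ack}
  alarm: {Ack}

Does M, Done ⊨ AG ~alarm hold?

Sat(~alarm) = {Req, Done, Init}
AG ~alarm: greatest fixpoint, start Z0 = {Req, Done, Init}, keep only states in Sat with every successor in Z. Z1 = {Req, Init}; fixed.
Sat(AG ~alarm) = {Req, Init}
Done ∉ Sat(AG ~alarm) = {Req, Init}, so the formula does not hold at Done.

No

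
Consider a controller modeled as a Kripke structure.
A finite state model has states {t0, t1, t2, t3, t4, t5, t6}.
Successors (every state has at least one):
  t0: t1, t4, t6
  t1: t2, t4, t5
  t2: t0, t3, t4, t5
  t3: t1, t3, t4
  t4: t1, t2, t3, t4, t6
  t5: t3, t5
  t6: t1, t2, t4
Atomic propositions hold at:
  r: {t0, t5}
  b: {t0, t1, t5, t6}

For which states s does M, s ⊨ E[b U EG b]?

EG b: greatest fixpoint, start Z0 = {t0, t1, t5, t6}, keep only states in Sat with some successor in Z. Already a fixed point.
Sat(EG b) = {t0, t1, t5, t6}
E[b U EG b]: least fixpoint, start Z0 = Sat(EG b) = {t0, t1, t5, t6}, add states in Sat(b) with some successor in Z. Already a fixed point.
Sat(E[b U EG b]) = {t0, t1, t5, t6}

{t0, t1, t5, t6}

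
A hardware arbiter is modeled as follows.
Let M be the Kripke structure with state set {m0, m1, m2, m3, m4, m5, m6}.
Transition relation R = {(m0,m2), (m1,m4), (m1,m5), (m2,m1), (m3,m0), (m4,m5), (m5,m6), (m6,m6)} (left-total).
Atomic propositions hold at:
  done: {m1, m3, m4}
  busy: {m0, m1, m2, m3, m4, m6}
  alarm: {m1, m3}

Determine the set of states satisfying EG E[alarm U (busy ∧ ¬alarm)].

{m6}

Sat(¬alarm) = {m0, m2, m4, m5, m6}
Sat(busy ∧ ¬alarm) = {m0, m2, m4, m6}
E[alarm U (busy ∧ ¬alarm)]: least fixpoint, start Z0 = Sat((busy ∧ ¬alarm)) = {m0, m2, m4, m6}, add states in Sat(alarm) with some successor in Z. Z1 = {m0, m1, m2, m3, m4, m6}; fixed.
Sat(E[alarm U (busy ∧ ¬alarm)]) = {m0, m1, m2, m3, m4, m6}
EG E[alarm U (busy ∧ ¬alarm)]: greatest fixpoint, start Z0 = {m0, m1, m2, m3, m4, m6}, keep only states in Sat with some successor in Z. Z1 = {m0, m1, m2, m3, m6}; Z2 = {m0, m2, m3, m6}; Z3 = {m0, m3, m6}; Z4 = {m3, m6}; Z5 = {m6}; fixed.
Sat(EG E[alarm U (busy ∧ ¬alarm)]) = {m6}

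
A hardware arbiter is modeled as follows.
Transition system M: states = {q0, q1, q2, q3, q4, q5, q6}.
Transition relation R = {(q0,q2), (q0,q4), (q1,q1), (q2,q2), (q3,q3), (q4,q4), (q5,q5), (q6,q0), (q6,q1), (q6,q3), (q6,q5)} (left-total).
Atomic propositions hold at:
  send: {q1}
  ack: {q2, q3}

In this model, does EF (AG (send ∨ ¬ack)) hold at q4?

Sat(¬ack) = {q0, q1, q4, q5, q6}
Sat(send ∨ ¬ack) = {q0, q1, q4, q5, q6}
AG (send ∨ ¬ack): greatest fixpoint, start Z0 = {q0, q1, q4, q5, q6}, keep only states in Sat with every successor in Z. Z1 = {q1, q4, q5}; fixed.
Sat(AG (send ∨ ¬ack)) = {q1, q4, q5}
EF (AG (send ∨ ¬ack)): least fixpoint, start Z0 = {q1, q4, q5}, add states with some successor in Z. Z1 = {q0, q1, q4, q5, q6}; fixed.
Sat(EF (AG (send ∨ ¬ack))) = {q0, q1, q4, q5, q6}
q4 ∈ Sat(EF (AG (send ∨ ¬ack))) = {q0, q1, q4, q5, q6}, so the formula holds at q4.

Yes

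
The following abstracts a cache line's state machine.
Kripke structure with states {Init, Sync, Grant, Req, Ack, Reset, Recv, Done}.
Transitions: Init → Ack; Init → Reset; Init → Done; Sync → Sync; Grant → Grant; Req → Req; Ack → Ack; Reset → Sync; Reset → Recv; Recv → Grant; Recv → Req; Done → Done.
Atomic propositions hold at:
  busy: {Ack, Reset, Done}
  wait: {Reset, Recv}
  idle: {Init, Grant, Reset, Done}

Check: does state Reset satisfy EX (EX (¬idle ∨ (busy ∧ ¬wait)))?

Sat(¬idle) = {Sync, Req, Ack, Recv}
Sat(¬wait) = {Init, Sync, Grant, Req, Ack, Done}
Sat(busy ∧ ¬wait) = {Ack, Done}
Sat(¬idle ∨ (busy ∧ ¬wait)) = {Sync, Req, Ack, Recv, Done}
Sat(EX (¬idle ∨ (busy ∧ ¬wait))) = {s : some successor in {Sync, Req, Ack, Recv, Done}} = {Init, Sync, Req, Ack, Reset, Recv, Done}
Sat(EX (EX (¬idle ∨ (busy ∧ ¬wait)))) = {s : some successor in {Init, Sync, Req, Ack, Reset, Recv, Done}} = {Init, Sync, Req, Ack, Reset, Recv, Done}
Reset ∈ Sat(EX (EX (¬idle ∨ (busy ∧ ¬wait)))) = {Init, Sync, Req, Ack, Reset, Recv, Done}, so the formula holds at Reset.

Yes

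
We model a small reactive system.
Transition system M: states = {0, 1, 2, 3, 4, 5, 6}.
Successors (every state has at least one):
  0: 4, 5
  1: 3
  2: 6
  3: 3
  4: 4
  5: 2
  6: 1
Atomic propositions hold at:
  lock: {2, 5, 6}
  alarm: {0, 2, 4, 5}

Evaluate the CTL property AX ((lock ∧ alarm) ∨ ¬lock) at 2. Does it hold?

Sat(lock ∧ alarm) = {2, 5}
Sat(¬lock) = {0, 1, 3, 4}
Sat((lock ∧ alarm) ∨ ¬lock) = {0, 1, 2, 3, 4, 5}
Sat(AX ((lock ∧ alarm) ∨ ¬lock)) = {s : every successor in {0, 1, 2, 3, 4, 5}} = {0, 1, 3, 4, 5, 6}
2 ∉ Sat(AX ((lock ∧ alarm) ∨ ¬lock)) = {0, 1, 3, 4, 5, 6}, so the formula does not hold at 2.

No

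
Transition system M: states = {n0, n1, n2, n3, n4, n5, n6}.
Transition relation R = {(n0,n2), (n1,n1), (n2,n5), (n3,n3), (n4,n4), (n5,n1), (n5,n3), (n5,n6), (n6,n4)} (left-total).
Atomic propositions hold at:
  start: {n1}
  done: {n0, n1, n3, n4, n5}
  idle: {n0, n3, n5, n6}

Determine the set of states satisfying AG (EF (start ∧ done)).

Sat(start ∧ done) = {n1}
EF (start ∧ done): least fixpoint, start Z0 = {n1}, add states with some successor in Z. Z1 = {n1, n5}; Z2 = {n1, n2, n5}; Z3 = {n0, n1, n2, n5}; fixed.
Sat(EF (start ∧ done)) = {n0, n1, n2, n5}
AG (EF (start ∧ done)): greatest fixpoint, start Z0 = {n0, n1, n2, n5}, keep only states in Sat with every successor in Z. Z1 = {n0, n1, n2}; Z2 = {n0, n1}; Z3 = {n1}; fixed.
Sat(AG (EF (start ∧ done))) = {n1}

{n1}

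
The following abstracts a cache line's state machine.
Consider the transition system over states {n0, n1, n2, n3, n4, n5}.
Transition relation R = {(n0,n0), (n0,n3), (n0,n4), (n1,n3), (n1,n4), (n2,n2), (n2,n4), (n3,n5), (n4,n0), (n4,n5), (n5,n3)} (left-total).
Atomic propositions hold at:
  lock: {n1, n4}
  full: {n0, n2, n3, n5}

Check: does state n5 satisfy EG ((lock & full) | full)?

Yes

Sat(lock & full) = ∅
Sat((lock & full) | full) = {n0, n2, n3, n5}
EG ((lock & full) | full): greatest fixpoint, start Z0 = {n0, n2, n3, n5}, keep only states in Sat with some successor in Z. Already a fixed point.
Sat(EG ((lock & full) | full)) = {n0, n2, n3, n5}
n5 ∈ Sat(EG ((lock & full) | full)) = {n0, n2, n3, n5}, so the formula holds at n5.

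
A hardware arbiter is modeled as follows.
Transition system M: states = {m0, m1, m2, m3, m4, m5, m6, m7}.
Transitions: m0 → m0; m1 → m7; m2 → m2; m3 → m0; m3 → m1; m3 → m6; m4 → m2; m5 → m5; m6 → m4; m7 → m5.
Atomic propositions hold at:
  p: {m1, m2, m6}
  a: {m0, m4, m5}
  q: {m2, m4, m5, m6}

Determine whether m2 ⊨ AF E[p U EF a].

No

EF a: least fixpoint, start Z0 = {m0, m4, m5}, add states with some successor in Z. Z1 = {m0, m3, m4, m5, m6, m7}; Z2 = {m0, m1, m3, m4, m5, m6, m7}; fixed.
Sat(EF a) = {m0, m1, m3, m4, m5, m6, m7}
E[p U EF a]: least fixpoint, start Z0 = Sat(EF a) = {m0, m1, m3, m4, m5, m6, m7}, add states in Sat(p) with some successor in Z. Already a fixed point.
Sat(E[p U EF a]) = {m0, m1, m3, m4, m5, m6, m7}
AF E[p U EF a]: least fixpoint, start Z0 = {m0, m1, m3, m4, m5, m6, m7}, add states with every successor in Z. Already a fixed point.
Sat(AF E[p U EF a]) = {m0, m1, m3, m4, m5, m6, m7}
m2 ∉ Sat(AF E[p U EF a]) = {m0, m1, m3, m4, m5, m6, m7}, so the formula does not hold at m2.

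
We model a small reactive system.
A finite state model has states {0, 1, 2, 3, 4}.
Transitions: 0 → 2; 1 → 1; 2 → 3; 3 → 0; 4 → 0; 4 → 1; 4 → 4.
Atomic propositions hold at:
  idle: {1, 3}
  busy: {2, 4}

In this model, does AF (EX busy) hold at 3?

Yes

Sat(EX busy) = {s : some successor in {2, 4}} = {0, 4}
AF (EX busy): least fixpoint, start Z0 = {0, 4}, add states with every successor in Z. Z1 = {0, 3, 4}; Z2 = {0, 2, 3, 4}; fixed.
Sat(AF (EX busy)) = {0, 2, 3, 4}
3 ∈ Sat(AF (EX busy)) = {0, 2, 3, 4}, so the formula holds at 3.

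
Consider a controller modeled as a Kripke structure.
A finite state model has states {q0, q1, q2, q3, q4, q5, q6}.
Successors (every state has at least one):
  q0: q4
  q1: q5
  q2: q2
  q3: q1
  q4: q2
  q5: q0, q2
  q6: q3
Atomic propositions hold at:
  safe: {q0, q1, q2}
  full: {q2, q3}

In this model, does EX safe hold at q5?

Sat(EX safe) = {s : some successor in {q0, q1, q2}} = {q2, q3, q4, q5}
q5 ∈ Sat(EX safe) = {q2, q3, q4, q5}, so the formula holds at q5.

Yes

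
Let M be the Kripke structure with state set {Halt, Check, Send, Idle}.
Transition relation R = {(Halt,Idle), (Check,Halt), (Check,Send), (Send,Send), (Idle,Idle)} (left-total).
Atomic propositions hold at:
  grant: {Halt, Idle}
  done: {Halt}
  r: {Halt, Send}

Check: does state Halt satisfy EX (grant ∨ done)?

Sat(grant ∨ done) = {Halt, Idle}
Sat(EX (grant ∨ done)) = {s : some successor in {Halt, Idle}} = {Halt, Check, Idle}
Halt ∈ Sat(EX (grant ∨ done)) = {Halt, Check, Idle}, so the formula holds at Halt.

Yes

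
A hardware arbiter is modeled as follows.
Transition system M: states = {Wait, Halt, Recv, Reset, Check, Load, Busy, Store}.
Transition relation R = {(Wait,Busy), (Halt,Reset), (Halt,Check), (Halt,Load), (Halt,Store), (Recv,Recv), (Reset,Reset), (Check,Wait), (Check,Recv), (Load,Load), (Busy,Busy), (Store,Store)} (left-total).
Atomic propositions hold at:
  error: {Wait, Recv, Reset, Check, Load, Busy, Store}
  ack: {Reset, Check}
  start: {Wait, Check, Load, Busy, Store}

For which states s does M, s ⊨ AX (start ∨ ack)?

{Wait, Halt, Reset, Load, Busy, Store}

Sat(start ∨ ack) = {Wait, Reset, Check, Load, Busy, Store}
Sat(AX (start ∨ ack)) = {s : every successor in {Wait, Reset, Check, Load, Busy, Store}} = {Wait, Halt, Reset, Load, Busy, Store}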